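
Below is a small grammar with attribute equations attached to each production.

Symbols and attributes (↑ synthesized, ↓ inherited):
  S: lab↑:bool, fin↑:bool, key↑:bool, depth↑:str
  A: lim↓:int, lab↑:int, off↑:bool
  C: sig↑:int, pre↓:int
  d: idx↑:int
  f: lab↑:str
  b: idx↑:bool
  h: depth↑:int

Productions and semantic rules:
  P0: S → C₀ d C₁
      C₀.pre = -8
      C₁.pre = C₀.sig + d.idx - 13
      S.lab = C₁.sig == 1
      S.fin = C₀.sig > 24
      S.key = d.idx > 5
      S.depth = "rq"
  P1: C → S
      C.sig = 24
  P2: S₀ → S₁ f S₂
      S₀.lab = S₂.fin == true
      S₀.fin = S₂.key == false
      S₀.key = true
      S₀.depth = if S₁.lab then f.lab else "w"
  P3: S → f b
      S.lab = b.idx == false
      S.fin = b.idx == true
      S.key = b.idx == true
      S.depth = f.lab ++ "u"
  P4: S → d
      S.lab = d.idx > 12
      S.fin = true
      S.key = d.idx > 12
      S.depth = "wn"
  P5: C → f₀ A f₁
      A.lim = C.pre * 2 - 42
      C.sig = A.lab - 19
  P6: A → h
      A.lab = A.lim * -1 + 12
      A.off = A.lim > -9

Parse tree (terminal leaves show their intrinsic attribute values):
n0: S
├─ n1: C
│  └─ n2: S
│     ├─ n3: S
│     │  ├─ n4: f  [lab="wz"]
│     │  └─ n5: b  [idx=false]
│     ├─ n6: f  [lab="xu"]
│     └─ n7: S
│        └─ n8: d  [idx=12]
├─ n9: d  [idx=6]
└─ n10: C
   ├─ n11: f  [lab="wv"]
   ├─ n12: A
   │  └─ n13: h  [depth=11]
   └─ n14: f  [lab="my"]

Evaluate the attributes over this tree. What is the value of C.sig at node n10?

1

1. n1.pre = -8  [-8]
2. n4.lab = "wz"  [terminal]
3. n5.idx = false  [terminal]
4. n3.lab = true  [b.idx == false]
5. n3.fin = false  [b.idx == true]
6. n3.key = false  [b.idx == true]
7. n3.depth = "wzu"  [f.lab ++ "u"]
8. n6.lab = "xu"  [terminal]
9. n8.idx = 12  [terminal]
10. n7.lab = false  [d.idx > 12]
11. n7.fin = true  [true]
12. n7.key = false  [d.idx > 12]
13. n7.depth = "wn"  ["wn"]
14. n2.lab = true  [S₂.fin == true]
15. n2.fin = true  [S₂.key == false]
16. n2.key = true  [true]
17. n2.depth = "xu"  [if S₁.lab then f.lab else "w"]
18. n1.sig = 24  [24]
19. n9.idx = 6  [terminal]
20. n10.pre = 17  [C₀.sig + d.idx - 13]
21. n11.lab = "wv"  [terminal]
22. n12.lim = -8  [C.pre * 2 - 42]
23. n13.depth = 11  [terminal]
24. n12.lab = 20  [A.lim * -1 + 12]
25. n12.off = true  [A.lim > -9]
26. n14.lab = "my"  [terminal]
27. n10.sig = 1  [A.lab - 19]
28. n0.lab = true  [C₁.sig == 1]
29. n0.fin = false  [C₀.sig > 24]
30. n0.key = true  [d.idx > 5]
31. n0.depth = "rq"  ["rq"]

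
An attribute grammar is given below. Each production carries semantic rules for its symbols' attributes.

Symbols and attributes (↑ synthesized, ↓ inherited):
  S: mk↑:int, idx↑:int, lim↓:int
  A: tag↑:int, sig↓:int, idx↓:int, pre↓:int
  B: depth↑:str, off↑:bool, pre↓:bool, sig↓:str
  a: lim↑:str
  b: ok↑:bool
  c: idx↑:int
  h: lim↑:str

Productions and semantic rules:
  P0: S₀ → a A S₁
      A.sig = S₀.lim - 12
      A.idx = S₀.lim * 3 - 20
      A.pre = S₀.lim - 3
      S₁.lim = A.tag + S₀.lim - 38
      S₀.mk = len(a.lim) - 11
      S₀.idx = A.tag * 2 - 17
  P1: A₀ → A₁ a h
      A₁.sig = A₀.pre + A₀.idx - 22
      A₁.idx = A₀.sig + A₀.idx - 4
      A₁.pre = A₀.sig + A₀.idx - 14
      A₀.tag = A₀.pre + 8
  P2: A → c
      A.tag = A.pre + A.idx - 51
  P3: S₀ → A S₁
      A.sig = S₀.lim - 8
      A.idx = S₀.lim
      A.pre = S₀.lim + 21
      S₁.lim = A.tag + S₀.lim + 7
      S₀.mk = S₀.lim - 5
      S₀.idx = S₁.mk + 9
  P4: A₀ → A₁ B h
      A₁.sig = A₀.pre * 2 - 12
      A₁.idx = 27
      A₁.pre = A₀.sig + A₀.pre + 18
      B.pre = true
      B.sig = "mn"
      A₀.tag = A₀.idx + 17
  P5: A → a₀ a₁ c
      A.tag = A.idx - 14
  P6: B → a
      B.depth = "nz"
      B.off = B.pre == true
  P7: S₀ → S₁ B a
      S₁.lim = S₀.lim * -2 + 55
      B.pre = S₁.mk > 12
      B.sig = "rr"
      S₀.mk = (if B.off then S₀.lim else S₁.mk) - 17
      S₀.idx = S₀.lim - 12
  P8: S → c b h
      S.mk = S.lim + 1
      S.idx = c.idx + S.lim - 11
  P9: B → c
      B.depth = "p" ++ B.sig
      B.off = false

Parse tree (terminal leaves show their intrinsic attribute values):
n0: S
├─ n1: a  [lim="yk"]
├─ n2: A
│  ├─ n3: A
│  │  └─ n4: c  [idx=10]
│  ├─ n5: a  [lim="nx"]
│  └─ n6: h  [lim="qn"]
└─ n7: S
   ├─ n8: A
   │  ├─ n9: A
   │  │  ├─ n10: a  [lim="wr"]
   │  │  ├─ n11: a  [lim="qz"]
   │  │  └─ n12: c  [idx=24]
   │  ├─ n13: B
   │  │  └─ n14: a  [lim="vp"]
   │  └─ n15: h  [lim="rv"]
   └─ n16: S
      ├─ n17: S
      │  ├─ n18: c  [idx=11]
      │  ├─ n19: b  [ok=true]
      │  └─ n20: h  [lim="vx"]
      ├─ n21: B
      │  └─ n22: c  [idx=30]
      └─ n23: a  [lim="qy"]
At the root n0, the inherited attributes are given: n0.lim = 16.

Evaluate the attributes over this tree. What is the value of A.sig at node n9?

1. n0.lim = 16  [given at root]
2. n1.lim = "yk"  [terminal]
3. n2.sig = 4  [S₀.lim - 12]
4. n2.idx = 28  [S₀.lim * 3 - 20]
5. n2.pre = 13  [S₀.lim - 3]
6. n3.sig = 19  [A₀.pre + A₀.idx - 22]
7. n3.idx = 28  [A₀.sig + A₀.idx - 4]
8. n3.pre = 18  [A₀.sig + A₀.idx - 14]
9. n4.idx = 10  [terminal]
10. n3.tag = -5  [A.pre + A.idx - 51]
11. n5.lim = "nx"  [terminal]
12. n6.lim = "qn"  [terminal]
13. n2.tag = 21  [A₀.pre + 8]
14. n7.lim = -1  [A.tag + S₀.lim - 38]
15. n8.sig = -9  [S₀.lim - 8]
16. n8.idx = -1  [S₀.lim]
17. n8.pre = 20  [S₀.lim + 21]
18. n9.sig = 28  [A₀.pre * 2 - 12]
19. n9.idx = 27  [27]
20. n9.pre = 29  [A₀.sig + A₀.pre + 18]
21. n10.lim = "wr"  [terminal]
22. n11.lim = "qz"  [terminal]
23. n12.idx = 24  [terminal]
24. n9.tag = 13  [A.idx - 14]
25. n13.pre = true  [true]
26. n13.sig = "mn"  ["mn"]
27. n14.lim = "vp"  [terminal]
28. n13.depth = "nz"  ["nz"]
29. n13.off = true  [B.pre == true]
30. n15.lim = "rv"  [terminal]
31. n8.tag = 16  [A₀.idx + 17]
32. n16.lim = 22  [A.tag + S₀.lim + 7]
33. n17.lim = 11  [S₀.lim * -2 + 55]
34. n18.idx = 11  [terminal]
35. n19.ok = true  [terminal]
36. n20.lim = "vx"  [terminal]
37. n17.mk = 12  [S.lim + 1]
38. n17.idx = 11  [c.idx + S.lim - 11]
39. n21.pre = false  [S₁.mk > 12]
40. n21.sig = "rr"  ["rr"]
41. n22.idx = 30  [terminal]
42. n21.depth = "prr"  ["p" ++ B.sig]
43. n21.off = false  [false]
44. n23.lim = "qy"  [terminal]
45. n16.mk = -5  [(if B.off then S₀.lim else S₁.mk) - 17]
46. n16.idx = 10  [S₀.lim - 12]
47. n7.mk = -6  [S₀.lim - 5]
48. n7.idx = 4  [S₁.mk + 9]
49. n0.mk = -9  [len(a.lim) - 11]
50. n0.idx = 25  [A.tag * 2 - 17]

28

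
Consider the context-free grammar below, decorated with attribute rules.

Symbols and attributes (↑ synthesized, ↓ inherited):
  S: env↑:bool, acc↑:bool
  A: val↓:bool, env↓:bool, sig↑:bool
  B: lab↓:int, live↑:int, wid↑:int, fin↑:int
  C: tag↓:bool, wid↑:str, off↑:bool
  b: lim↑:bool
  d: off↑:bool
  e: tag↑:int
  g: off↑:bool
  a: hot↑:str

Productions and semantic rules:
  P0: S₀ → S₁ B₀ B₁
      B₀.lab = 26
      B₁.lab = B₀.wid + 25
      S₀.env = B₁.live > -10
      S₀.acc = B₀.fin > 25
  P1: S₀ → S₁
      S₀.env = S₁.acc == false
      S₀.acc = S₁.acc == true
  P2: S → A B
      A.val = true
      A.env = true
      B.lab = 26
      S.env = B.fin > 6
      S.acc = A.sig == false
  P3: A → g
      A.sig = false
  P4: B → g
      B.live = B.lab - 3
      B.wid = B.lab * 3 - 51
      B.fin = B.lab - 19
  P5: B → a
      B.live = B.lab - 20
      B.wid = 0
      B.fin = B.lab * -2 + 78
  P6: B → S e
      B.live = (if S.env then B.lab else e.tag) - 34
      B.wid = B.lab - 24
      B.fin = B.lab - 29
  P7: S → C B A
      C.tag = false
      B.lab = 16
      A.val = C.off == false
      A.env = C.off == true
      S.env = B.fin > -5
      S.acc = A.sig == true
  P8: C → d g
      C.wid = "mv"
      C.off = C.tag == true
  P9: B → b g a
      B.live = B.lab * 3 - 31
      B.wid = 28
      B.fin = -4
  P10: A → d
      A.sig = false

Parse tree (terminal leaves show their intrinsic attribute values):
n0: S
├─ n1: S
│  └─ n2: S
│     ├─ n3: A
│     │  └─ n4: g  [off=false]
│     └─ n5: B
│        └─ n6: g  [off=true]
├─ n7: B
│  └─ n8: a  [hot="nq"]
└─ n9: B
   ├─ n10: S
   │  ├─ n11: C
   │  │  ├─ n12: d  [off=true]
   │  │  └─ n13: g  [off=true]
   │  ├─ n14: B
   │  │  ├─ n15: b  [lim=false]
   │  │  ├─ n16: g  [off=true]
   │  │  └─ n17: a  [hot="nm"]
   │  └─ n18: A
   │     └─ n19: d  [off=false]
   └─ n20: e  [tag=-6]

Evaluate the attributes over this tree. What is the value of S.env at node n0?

true

1. n3.val = true  [true]
2. n3.env = true  [true]
3. n4.off = false  [terminal]
4. n3.sig = false  [false]
5. n5.lab = 26  [26]
6. n6.off = true  [terminal]
7. n5.live = 23  [B.lab - 3]
8. n5.wid = 27  [B.lab * 3 - 51]
9. n5.fin = 7  [B.lab - 19]
10. n2.env = true  [B.fin > 6]
11. n2.acc = true  [A.sig == false]
12. n1.env = false  [S₁.acc == false]
13. n1.acc = true  [S₁.acc == true]
14. n7.lab = 26  [26]
15. n8.hot = "nq"  [terminal]
16. n7.live = 6  [B.lab - 20]
17. n7.wid = 0  [0]
18. n7.fin = 26  [B.lab * -2 + 78]
19. n9.lab = 25  [B₀.wid + 25]
20. n11.tag = false  [false]
21. n12.off = true  [terminal]
22. n13.off = true  [terminal]
23. n11.wid = "mv"  ["mv"]
24. n11.off = false  [C.tag == true]
25. n14.lab = 16  [16]
26. n15.lim = false  [terminal]
27. n16.off = true  [terminal]
28. n17.hot = "nm"  [terminal]
29. n14.live = 17  [B.lab * 3 - 31]
30. n14.wid = 28  [28]
31. n14.fin = -4  [-4]
32. n18.val = true  [C.off == false]
33. n18.env = false  [C.off == true]
34. n19.off = false  [terminal]
35. n18.sig = false  [false]
36. n10.env = true  [B.fin > -5]
37. n10.acc = false  [A.sig == true]
38. n20.tag = -6  [terminal]
39. n9.live = -9  [(if S.env then B.lab else e.tag) - 34]
40. n9.wid = 1  [B.lab - 24]
41. n9.fin = -4  [B.lab - 29]
42. n0.env = true  [B₁.live > -10]
43. n0.acc = true  [B₀.fin > 25]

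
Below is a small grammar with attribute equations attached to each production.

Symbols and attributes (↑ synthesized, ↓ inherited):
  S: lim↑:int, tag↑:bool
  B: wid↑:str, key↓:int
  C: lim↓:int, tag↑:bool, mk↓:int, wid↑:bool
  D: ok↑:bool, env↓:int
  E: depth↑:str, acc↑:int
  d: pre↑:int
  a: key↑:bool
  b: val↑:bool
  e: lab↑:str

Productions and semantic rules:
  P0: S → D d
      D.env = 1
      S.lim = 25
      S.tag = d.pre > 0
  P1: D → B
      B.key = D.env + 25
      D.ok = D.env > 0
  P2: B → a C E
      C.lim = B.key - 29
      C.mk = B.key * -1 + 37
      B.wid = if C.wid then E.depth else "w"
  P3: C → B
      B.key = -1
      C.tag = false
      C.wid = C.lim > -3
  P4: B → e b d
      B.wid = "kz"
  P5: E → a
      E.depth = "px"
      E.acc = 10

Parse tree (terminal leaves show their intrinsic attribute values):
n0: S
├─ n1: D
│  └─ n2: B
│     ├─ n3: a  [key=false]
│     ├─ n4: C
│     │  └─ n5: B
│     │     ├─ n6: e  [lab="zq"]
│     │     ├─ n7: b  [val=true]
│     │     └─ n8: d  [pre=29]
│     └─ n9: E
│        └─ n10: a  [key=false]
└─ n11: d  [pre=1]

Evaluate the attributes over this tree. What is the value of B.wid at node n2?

"w"

1. n1.env = 1  [1]
2. n2.key = 26  [D.env + 25]
3. n3.key = false  [terminal]
4. n4.lim = -3  [B.key - 29]
5. n4.mk = 11  [B.key * -1 + 37]
6. n5.key = -1  [-1]
7. n6.lab = "zq"  [terminal]
8. n7.val = true  [terminal]
9. n8.pre = 29  [terminal]
10. n5.wid = "kz"  ["kz"]
11. n4.tag = false  [false]
12. n4.wid = false  [C.lim > -3]
13. n10.key = false  [terminal]
14. n9.depth = "px"  ["px"]
15. n9.acc = 10  [10]
16. n2.wid = "w"  [if C.wid then E.depth else "w"]
17. n1.ok = true  [D.env > 0]
18. n11.pre = 1  [terminal]
19. n0.lim = 25  [25]
20. n0.tag = true  [d.pre > 0]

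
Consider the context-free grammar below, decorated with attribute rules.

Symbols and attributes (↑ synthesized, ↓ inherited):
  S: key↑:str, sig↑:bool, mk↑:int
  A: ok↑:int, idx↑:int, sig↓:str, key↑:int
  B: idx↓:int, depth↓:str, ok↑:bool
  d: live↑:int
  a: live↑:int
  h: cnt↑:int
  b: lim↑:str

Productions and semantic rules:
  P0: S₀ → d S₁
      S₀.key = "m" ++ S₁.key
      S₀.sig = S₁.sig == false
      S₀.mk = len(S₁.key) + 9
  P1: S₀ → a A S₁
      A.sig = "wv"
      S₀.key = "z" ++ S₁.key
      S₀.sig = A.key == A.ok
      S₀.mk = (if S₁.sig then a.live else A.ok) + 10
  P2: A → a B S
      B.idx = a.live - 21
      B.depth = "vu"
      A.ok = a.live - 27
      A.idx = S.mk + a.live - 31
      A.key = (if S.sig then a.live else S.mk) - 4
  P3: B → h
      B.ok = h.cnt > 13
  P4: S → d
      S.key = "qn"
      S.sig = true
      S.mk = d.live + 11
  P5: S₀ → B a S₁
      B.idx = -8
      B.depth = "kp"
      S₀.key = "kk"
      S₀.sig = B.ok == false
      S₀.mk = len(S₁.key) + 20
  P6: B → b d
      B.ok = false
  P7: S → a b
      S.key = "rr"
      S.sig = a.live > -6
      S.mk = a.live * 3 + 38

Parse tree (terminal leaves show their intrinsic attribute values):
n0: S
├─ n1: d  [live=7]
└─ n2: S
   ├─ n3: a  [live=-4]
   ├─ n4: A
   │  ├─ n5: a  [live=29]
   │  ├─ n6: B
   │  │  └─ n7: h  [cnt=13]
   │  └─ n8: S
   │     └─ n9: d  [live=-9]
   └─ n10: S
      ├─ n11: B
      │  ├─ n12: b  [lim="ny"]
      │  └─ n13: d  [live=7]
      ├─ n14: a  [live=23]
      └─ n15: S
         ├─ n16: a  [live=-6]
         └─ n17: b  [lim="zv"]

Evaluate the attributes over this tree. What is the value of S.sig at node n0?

true

1. n1.live = 7  [terminal]
2. n3.live = -4  [terminal]
3. n4.sig = "wv"  ["wv"]
4. n5.live = 29  [terminal]
5. n6.idx = 8  [a.live - 21]
6. n6.depth = "vu"  ["vu"]
7. n7.cnt = 13  [terminal]
8. n6.ok = false  [h.cnt > 13]
9. n9.live = -9  [terminal]
10. n8.key = "qn"  ["qn"]
11. n8.sig = true  [true]
12. n8.mk = 2  [d.live + 11]
13. n4.ok = 2  [a.live - 27]
14. n4.idx = 0  [S.mk + a.live - 31]
15. n4.key = 25  [(if S.sig then a.live else S.mk) - 4]
16. n11.idx = -8  [-8]
17. n11.depth = "kp"  ["kp"]
18. n12.lim = "ny"  [terminal]
19. n13.live = 7  [terminal]
20. n11.ok = false  [false]
21. n14.live = 23  [terminal]
22. n16.live = -6  [terminal]
23. n17.lim = "zv"  [terminal]
24. n15.key = "rr"  ["rr"]
25. n15.sig = false  [a.live > -6]
26. n15.mk = 20  [a.live * 3 + 38]
27. n10.key = "kk"  ["kk"]
28. n10.sig = true  [B.ok == false]
29. n10.mk = 22  [len(S₁.key) + 20]
30. n2.key = "zkk"  ["z" ++ S₁.key]
31. n2.sig = false  [A.key == A.ok]
32. n2.mk = 6  [(if S₁.sig then a.live else A.ok) + 10]
33. n0.key = "mzkk"  ["m" ++ S₁.key]
34. n0.sig = true  [S₁.sig == false]
35. n0.mk = 12  [len(S₁.key) + 9]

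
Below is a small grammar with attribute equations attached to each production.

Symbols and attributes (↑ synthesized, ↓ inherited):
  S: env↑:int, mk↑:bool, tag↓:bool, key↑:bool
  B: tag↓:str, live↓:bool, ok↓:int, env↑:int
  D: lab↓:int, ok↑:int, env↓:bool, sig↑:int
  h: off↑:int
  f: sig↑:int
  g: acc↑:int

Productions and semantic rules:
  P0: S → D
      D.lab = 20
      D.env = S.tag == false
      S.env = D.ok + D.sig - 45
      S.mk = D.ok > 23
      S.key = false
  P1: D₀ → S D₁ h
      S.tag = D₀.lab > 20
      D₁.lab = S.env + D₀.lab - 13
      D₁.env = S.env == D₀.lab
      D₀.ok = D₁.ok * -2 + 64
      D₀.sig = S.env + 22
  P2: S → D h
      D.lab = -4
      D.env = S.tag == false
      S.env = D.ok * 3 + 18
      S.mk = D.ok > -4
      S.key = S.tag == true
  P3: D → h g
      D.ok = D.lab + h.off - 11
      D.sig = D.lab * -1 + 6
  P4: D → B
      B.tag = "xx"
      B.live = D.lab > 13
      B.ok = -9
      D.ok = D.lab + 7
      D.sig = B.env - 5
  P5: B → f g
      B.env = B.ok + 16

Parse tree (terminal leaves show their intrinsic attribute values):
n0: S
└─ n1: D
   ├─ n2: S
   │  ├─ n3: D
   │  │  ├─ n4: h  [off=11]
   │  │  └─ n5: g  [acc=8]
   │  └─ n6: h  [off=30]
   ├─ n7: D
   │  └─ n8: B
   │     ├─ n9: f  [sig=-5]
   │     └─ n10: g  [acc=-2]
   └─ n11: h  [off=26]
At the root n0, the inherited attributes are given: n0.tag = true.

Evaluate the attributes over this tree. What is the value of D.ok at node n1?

1. n0.tag = true  [given at root]
2. n1.lab = 20  [20]
3. n1.env = false  [S.tag == false]
4. n2.tag = false  [D₀.lab > 20]
5. n3.lab = -4  [-4]
6. n3.env = true  [S.tag == false]
7. n4.off = 11  [terminal]
8. n5.acc = 8  [terminal]
9. n3.ok = -4  [D.lab + h.off - 11]
10. n3.sig = 10  [D.lab * -1 + 6]
11. n6.off = 30  [terminal]
12. n2.env = 6  [D.ok * 3 + 18]
13. n2.mk = false  [D.ok > -4]
14. n2.key = false  [S.tag == true]
15. n7.lab = 13  [S.env + D₀.lab - 13]
16. n7.env = false  [S.env == D₀.lab]
17. n8.tag = "xx"  ["xx"]
18. n8.live = false  [D.lab > 13]
19. n8.ok = -9  [-9]
20. n9.sig = -5  [terminal]
21. n10.acc = -2  [terminal]
22. n8.env = 7  [B.ok + 16]
23. n7.ok = 20  [D.lab + 7]
24. n7.sig = 2  [B.env - 5]
25. n11.off = 26  [terminal]
26. n1.ok = 24  [D₁.ok * -2 + 64]
27. n1.sig = 28  [S.env + 22]
28. n0.env = 7  [D.ok + D.sig - 45]
29. n0.mk = true  [D.ok > 23]
30. n0.key = false  [false]

24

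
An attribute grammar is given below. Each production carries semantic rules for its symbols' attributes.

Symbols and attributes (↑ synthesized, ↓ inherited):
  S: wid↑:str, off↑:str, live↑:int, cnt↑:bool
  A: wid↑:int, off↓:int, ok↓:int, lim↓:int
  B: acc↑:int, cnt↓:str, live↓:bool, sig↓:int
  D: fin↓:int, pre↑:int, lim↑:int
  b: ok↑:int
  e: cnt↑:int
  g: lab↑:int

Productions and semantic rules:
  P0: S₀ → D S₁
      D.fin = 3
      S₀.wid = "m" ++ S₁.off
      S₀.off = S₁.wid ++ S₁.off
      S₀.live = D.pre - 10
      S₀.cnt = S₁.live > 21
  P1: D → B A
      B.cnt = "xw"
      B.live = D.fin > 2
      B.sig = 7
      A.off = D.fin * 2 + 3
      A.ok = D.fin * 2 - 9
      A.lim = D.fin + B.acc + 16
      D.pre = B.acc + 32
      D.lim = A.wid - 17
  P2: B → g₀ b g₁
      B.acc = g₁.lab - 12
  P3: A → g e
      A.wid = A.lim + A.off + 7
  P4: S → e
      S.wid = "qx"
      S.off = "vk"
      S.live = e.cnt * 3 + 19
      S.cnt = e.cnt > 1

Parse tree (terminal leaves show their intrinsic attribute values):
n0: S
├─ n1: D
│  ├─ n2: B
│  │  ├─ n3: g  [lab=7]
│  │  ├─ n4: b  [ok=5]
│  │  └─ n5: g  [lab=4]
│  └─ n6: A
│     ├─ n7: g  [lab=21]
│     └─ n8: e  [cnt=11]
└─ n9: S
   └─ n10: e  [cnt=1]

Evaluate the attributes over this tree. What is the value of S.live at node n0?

1. n1.fin = 3  [3]
2. n2.cnt = "xw"  ["xw"]
3. n2.live = true  [D.fin > 2]
4. n2.sig = 7  [7]
5. n3.lab = 7  [terminal]
6. n4.ok = 5  [terminal]
7. n5.lab = 4  [terminal]
8. n2.acc = -8  [g₁.lab - 12]
9. n6.off = 9  [D.fin * 2 + 3]
10. n6.ok = -3  [D.fin * 2 - 9]
11. n6.lim = 11  [D.fin + B.acc + 16]
12. n7.lab = 21  [terminal]
13. n8.cnt = 11  [terminal]
14. n6.wid = 27  [A.lim + A.off + 7]
15. n1.pre = 24  [B.acc + 32]
16. n1.lim = 10  [A.wid - 17]
17. n10.cnt = 1  [terminal]
18. n9.wid = "qx"  ["qx"]
19. n9.off = "vk"  ["vk"]
20. n9.live = 22  [e.cnt * 3 + 19]
21. n9.cnt = false  [e.cnt > 1]
22. n0.wid = "mvk"  ["m" ++ S₁.off]
23. n0.off = "qxvk"  [S₁.wid ++ S₁.off]
24. n0.live = 14  [D.pre - 10]
25. n0.cnt = true  [S₁.live > 21]

14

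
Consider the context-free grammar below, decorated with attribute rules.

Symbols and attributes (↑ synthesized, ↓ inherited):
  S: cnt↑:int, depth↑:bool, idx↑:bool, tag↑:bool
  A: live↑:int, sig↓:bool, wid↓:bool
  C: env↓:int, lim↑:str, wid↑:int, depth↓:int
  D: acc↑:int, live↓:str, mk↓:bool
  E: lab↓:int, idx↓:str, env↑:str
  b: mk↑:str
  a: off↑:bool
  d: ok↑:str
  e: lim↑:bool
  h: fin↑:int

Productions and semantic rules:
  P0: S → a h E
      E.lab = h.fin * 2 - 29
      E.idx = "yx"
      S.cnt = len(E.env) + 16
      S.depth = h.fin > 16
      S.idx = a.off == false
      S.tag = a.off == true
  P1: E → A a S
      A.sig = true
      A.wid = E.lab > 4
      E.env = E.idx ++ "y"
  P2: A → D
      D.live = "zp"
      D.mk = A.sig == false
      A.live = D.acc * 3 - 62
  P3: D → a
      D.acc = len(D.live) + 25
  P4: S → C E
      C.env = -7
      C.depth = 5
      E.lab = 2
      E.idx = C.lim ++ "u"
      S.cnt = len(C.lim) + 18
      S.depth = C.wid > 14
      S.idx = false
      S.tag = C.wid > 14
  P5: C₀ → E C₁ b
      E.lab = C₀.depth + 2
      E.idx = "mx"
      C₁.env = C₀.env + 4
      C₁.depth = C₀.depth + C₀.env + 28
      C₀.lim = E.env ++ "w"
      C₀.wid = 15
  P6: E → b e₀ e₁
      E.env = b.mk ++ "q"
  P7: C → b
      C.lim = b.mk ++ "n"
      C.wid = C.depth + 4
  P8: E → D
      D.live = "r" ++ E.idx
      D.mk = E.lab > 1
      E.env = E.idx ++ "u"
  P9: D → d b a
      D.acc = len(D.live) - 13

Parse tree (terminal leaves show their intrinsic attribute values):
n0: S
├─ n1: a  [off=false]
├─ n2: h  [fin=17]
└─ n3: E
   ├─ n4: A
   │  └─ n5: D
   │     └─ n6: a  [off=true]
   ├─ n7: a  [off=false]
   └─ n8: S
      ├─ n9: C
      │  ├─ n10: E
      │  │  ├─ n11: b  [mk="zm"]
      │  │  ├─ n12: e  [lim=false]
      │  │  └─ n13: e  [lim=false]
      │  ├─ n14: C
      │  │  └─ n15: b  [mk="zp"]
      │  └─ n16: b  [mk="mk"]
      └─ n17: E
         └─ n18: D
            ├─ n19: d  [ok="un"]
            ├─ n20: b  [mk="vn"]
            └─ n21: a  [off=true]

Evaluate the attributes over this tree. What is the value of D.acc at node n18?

-7

1. n1.off = false  [terminal]
2. n2.fin = 17  [terminal]
3. n3.lab = 5  [h.fin * 2 - 29]
4. n3.idx = "yx"  ["yx"]
5. n4.sig = true  [true]
6. n4.wid = true  [E.lab > 4]
7. n5.live = "zp"  ["zp"]
8. n5.mk = false  [A.sig == false]
9. n6.off = true  [terminal]
10. n5.acc = 27  [len(D.live) + 25]
11. n4.live = 19  [D.acc * 3 - 62]
12. n7.off = false  [terminal]
13. n9.env = -7  [-7]
14. n9.depth = 5  [5]
15. n10.lab = 7  [C₀.depth + 2]
16. n10.idx = "mx"  ["mx"]
17. n11.mk = "zm"  [terminal]
18. n12.lim = false  [terminal]
19. n13.lim = false  [terminal]
20. n10.env = "zmq"  [b.mk ++ "q"]
21. n14.env = -3  [C₀.env + 4]
22. n14.depth = 26  [C₀.depth + C₀.env + 28]
23. n15.mk = "zp"  [terminal]
24. n14.lim = "zpn"  [b.mk ++ "n"]
25. n14.wid = 30  [C.depth + 4]
26. n16.mk = "mk"  [terminal]
27. n9.lim = "zmqw"  [E.env ++ "w"]
28. n9.wid = 15  [15]
29. n17.lab = 2  [2]
30. n17.idx = "zmqwu"  [C.lim ++ "u"]
31. n18.live = "rzmqwu"  ["r" ++ E.idx]
32. n18.mk = true  [E.lab > 1]
33. n19.ok = "un"  [terminal]
34. n20.mk = "vn"  [terminal]
35. n21.off = true  [terminal]
36. n18.acc = -7  [len(D.live) - 13]
37. n17.env = "zmqwuu"  [E.idx ++ "u"]
38. n8.cnt = 22  [len(C.lim) + 18]
39. n8.depth = true  [C.wid > 14]
40. n8.idx = false  [false]
41. n8.tag = true  [C.wid > 14]
42. n3.env = "yxy"  [E.idx ++ "y"]
43. n0.cnt = 19  [len(E.env) + 16]
44. n0.depth = true  [h.fin > 16]
45. n0.idx = true  [a.off == false]
46. n0.tag = false  [a.off == true]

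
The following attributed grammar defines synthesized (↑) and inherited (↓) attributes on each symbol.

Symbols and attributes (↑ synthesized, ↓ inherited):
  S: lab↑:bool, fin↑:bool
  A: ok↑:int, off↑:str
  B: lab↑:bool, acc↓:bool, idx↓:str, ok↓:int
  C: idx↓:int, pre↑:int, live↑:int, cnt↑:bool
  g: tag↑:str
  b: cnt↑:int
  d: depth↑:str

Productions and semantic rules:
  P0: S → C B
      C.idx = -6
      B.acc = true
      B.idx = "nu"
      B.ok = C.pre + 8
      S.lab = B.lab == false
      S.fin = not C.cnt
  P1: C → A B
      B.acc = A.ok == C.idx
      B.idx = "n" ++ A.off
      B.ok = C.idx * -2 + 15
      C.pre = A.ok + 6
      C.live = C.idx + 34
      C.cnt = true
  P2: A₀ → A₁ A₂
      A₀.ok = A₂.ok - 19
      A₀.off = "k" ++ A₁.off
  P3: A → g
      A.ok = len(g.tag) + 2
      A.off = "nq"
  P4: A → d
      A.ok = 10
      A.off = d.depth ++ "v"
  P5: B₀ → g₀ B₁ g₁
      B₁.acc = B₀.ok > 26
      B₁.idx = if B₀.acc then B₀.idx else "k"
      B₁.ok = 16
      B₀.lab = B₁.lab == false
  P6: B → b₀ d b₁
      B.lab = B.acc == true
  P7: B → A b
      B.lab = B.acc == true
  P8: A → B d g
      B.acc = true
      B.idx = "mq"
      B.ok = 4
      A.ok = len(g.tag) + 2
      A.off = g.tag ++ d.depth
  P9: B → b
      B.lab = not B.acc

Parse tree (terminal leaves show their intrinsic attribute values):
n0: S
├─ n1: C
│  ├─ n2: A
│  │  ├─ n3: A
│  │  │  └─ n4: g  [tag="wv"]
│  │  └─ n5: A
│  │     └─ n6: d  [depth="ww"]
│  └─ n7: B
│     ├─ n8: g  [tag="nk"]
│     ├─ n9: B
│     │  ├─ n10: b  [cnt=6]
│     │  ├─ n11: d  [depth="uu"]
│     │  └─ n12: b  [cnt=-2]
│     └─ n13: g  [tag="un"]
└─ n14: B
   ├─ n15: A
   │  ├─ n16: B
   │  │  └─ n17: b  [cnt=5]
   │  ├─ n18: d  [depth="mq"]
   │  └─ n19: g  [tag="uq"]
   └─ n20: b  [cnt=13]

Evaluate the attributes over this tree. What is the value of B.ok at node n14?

1. n1.idx = -6  [-6]
2. n4.tag = "wv"  [terminal]
3. n3.ok = 4  [len(g.tag) + 2]
4. n3.off = "nq"  ["nq"]
5. n6.depth = "ww"  [terminal]
6. n5.ok = 10  [10]
7. n5.off = "wwv"  [d.depth ++ "v"]
8. n2.ok = -9  [A₂.ok - 19]
9. n2.off = "knq"  ["k" ++ A₁.off]
10. n7.acc = false  [A.ok == C.idx]
11. n7.idx = "nknq"  ["n" ++ A.off]
12. n7.ok = 27  [C.idx * -2 + 15]
13. n8.tag = "nk"  [terminal]
14. n9.acc = true  [B₀.ok > 26]
15. n9.idx = "k"  [if B₀.acc then B₀.idx else "k"]
16. n9.ok = 16  [16]
17. n10.cnt = 6  [terminal]
18. n11.depth = "uu"  [terminal]
19. n12.cnt = -2  [terminal]
20. n9.lab = true  [B.acc == true]
21. n13.tag = "un"  [terminal]
22. n7.lab = false  [B₁.lab == false]
23. n1.pre = -3  [A.ok + 6]
24. n1.live = 28  [C.idx + 34]
25. n1.cnt = true  [true]
26. n14.acc = true  [true]
27. n14.idx = "nu"  ["nu"]
28. n14.ok = 5  [C.pre + 8]
29. n16.acc = true  [true]
30. n16.idx = "mq"  ["mq"]
31. n16.ok = 4  [4]
32. n17.cnt = 5  [terminal]
33. n16.lab = false  [not B.acc]
34. n18.depth = "mq"  [terminal]
35. n19.tag = "uq"  [terminal]
36. n15.ok = 4  [len(g.tag) + 2]
37. n15.off = "uqmq"  [g.tag ++ d.depth]
38. n20.cnt = 13  [terminal]
39. n14.lab = true  [B.acc == true]
40. n0.lab = false  [B.lab == false]
41. n0.fin = false  [not C.cnt]

5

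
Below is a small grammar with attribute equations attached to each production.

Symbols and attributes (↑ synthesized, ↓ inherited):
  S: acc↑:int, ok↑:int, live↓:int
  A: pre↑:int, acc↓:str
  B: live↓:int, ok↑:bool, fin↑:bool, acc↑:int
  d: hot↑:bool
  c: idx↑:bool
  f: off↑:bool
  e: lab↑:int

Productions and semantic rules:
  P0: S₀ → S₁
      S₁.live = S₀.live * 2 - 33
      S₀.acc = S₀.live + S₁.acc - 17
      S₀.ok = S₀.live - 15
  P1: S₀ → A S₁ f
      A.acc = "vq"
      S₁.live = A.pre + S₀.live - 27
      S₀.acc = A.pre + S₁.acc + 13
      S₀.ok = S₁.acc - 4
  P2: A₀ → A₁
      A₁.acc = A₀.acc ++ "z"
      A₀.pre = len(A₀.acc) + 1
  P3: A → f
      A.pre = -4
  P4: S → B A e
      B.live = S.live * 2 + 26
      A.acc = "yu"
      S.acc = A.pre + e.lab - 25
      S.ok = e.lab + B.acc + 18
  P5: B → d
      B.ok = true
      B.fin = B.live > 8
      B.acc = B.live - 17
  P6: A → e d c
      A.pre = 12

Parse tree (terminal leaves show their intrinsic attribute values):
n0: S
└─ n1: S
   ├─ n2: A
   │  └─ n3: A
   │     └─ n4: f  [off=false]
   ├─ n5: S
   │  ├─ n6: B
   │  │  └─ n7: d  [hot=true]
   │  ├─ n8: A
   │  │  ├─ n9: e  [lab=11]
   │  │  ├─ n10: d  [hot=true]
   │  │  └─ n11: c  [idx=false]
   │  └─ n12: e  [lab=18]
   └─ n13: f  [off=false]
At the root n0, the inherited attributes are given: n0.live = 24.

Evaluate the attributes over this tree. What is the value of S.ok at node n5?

1. n0.live = 24  [given at root]
2. n1.live = 15  [S₀.live * 2 - 33]
3. n2.acc = "vq"  ["vq"]
4. n3.acc = "vqz"  [A₀.acc ++ "z"]
5. n4.off = false  [terminal]
6. n3.pre = -4  [-4]
7. n2.pre = 3  [len(A₀.acc) + 1]
8. n5.live = -9  [A.pre + S₀.live - 27]
9. n6.live = 8  [S.live * 2 + 26]
10. n7.hot = true  [terminal]
11. n6.ok = true  [true]
12. n6.fin = false  [B.live > 8]
13. n6.acc = -9  [B.live - 17]
14. n8.acc = "yu"  ["yu"]
15. n9.lab = 11  [terminal]
16. n10.hot = true  [terminal]
17. n11.idx = false  [terminal]
18. n8.pre = 12  [12]
19. n12.lab = 18  [terminal]
20. n5.acc = 5  [A.pre + e.lab - 25]
21. n5.ok = 27  [e.lab + B.acc + 18]
22. n13.off = false  [terminal]
23. n1.acc = 21  [A.pre + S₁.acc + 13]
24. n1.ok = 1  [S₁.acc - 4]
25. n0.acc = 28  [S₀.live + S₁.acc - 17]
26. n0.ok = 9  [S₀.live - 15]

27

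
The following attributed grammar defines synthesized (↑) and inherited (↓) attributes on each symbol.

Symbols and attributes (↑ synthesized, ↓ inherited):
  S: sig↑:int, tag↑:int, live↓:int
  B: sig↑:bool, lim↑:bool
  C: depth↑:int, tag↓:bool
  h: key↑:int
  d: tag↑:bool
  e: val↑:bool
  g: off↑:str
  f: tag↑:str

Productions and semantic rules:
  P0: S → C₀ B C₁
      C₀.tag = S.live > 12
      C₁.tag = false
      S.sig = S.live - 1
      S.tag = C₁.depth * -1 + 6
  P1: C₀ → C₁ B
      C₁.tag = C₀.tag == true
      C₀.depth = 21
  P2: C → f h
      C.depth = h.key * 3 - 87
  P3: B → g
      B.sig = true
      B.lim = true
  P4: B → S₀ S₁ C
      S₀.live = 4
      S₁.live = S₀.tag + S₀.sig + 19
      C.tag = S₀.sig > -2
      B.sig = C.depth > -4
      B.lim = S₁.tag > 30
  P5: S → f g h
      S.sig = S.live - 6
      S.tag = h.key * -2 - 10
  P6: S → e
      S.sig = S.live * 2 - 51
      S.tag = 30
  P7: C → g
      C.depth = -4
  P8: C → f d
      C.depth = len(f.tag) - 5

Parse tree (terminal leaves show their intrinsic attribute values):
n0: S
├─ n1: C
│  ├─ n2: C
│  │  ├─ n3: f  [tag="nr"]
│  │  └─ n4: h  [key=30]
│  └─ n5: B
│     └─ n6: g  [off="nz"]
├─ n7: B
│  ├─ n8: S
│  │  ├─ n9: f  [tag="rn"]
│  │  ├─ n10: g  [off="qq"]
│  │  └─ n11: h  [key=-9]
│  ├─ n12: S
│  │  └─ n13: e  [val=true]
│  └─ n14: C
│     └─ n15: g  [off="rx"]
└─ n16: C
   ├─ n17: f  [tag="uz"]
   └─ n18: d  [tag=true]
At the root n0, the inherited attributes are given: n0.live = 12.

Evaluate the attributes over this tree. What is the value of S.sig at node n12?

1. n0.live = 12  [given at root]
2. n1.tag = false  [S.live > 12]
3. n2.tag = false  [C₀.tag == true]
4. n3.tag = "nr"  [terminal]
5. n4.key = 30  [terminal]
6. n2.depth = 3  [h.key * 3 - 87]
7. n6.off = "nz"  [terminal]
8. n5.sig = true  [true]
9. n5.lim = true  [true]
10. n1.depth = 21  [21]
11. n8.live = 4  [4]
12. n9.tag = "rn"  [terminal]
13. n10.off = "qq"  [terminal]
14. n11.key = -9  [terminal]
15. n8.sig = -2  [S.live - 6]
16. n8.tag = 8  [h.key * -2 - 10]
17. n12.live = 25  [S₀.tag + S₀.sig + 19]
18. n13.val = true  [terminal]
19. n12.sig = -1  [S.live * 2 - 51]
20. n12.tag = 30  [30]
21. n14.tag = false  [S₀.sig > -2]
22. n15.off = "rx"  [terminal]
23. n14.depth = -4  [-4]
24. n7.sig = false  [C.depth > -4]
25. n7.lim = false  [S₁.tag > 30]
26. n16.tag = false  [false]
27. n17.tag = "uz"  [terminal]
28. n18.tag = true  [terminal]
29. n16.depth = -3  [len(f.tag) - 5]
30. n0.sig = 11  [S.live - 1]
31. n0.tag = 9  [C₁.depth * -1 + 6]

-1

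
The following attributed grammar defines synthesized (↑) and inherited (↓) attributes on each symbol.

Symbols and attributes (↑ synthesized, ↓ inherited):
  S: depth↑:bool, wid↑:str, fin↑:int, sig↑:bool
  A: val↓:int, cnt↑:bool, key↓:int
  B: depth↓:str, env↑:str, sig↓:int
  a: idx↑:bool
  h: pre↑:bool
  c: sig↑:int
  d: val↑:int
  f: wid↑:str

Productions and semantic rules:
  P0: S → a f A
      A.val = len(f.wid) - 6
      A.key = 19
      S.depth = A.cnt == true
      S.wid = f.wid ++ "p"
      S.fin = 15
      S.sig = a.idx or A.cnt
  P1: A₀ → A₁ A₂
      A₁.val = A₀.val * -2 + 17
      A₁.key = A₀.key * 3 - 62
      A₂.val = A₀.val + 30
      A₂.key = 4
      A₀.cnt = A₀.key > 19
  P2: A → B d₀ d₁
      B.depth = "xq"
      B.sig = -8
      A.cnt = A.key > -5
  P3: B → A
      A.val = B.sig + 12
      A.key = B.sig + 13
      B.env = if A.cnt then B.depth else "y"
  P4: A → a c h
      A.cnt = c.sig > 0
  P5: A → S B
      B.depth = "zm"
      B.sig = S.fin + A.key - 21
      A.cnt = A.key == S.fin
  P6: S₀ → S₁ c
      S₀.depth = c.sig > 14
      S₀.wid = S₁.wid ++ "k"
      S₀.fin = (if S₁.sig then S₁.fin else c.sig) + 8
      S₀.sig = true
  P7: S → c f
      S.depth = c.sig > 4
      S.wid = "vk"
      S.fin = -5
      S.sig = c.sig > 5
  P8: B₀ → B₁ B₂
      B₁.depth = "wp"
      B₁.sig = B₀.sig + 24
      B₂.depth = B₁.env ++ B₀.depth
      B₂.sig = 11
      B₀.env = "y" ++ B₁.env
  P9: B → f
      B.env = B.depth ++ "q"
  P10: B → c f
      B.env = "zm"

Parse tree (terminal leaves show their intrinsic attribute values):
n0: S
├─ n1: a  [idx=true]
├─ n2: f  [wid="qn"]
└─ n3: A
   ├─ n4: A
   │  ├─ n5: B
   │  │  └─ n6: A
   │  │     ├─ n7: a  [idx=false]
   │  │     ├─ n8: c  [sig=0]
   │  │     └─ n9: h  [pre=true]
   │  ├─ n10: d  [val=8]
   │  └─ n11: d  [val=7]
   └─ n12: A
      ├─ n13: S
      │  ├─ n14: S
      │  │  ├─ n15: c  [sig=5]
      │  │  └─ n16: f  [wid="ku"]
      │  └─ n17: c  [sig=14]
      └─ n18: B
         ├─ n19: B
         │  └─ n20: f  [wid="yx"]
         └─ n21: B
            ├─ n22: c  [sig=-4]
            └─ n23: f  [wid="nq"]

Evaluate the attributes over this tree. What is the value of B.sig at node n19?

1. n1.idx = true  [terminal]
2. n2.wid = "qn"  [terminal]
3. n3.val = -4  [len(f.wid) - 6]
4. n3.key = 19  [19]
5. n4.val = 25  [A₀.val * -2 + 17]
6. n4.key = -5  [A₀.key * 3 - 62]
7. n5.depth = "xq"  ["xq"]
8. n5.sig = -8  [-8]
9. n6.val = 4  [B.sig + 12]
10. n6.key = 5  [B.sig + 13]
11. n7.idx = false  [terminal]
12. n8.sig = 0  [terminal]
13. n9.pre = true  [terminal]
14. n6.cnt = false  [c.sig > 0]
15. n5.env = "y"  [if A.cnt then B.depth else "y"]
16. n10.val = 8  [terminal]
17. n11.val = 7  [terminal]
18. n4.cnt = false  [A.key > -5]
19. n12.val = 26  [A₀.val + 30]
20. n12.key = 4  [4]
21. n15.sig = 5  [terminal]
22. n16.wid = "ku"  [terminal]
23. n14.depth = true  [c.sig > 4]
24. n14.wid = "vk"  ["vk"]
25. n14.fin = -5  [-5]
26. n14.sig = false  [c.sig > 5]
27. n17.sig = 14  [terminal]
28. n13.depth = false  [c.sig > 14]
29. n13.wid = "vkk"  [S₁.wid ++ "k"]
30. n13.fin = 22  [(if S₁.sig then S₁.fin else c.sig) + 8]
31. n13.sig = true  [true]
32. n18.depth = "zm"  ["zm"]
33. n18.sig = 5  [S.fin + A.key - 21]
34. n19.depth = "wp"  ["wp"]
35. n19.sig = 29  [B₀.sig + 24]
36. n20.wid = "yx"  [terminal]
37. n19.env = "wpq"  [B.depth ++ "q"]
38. n21.depth = "wpqzm"  [B₁.env ++ B₀.depth]
39. n21.sig = 11  [11]
40. n22.sig = -4  [terminal]
41. n23.wid = "nq"  [terminal]
42. n21.env = "zm"  ["zm"]
43. n18.env = "ywpq"  ["y" ++ B₁.env]
44. n12.cnt = false  [A.key == S.fin]
45. n3.cnt = false  [A₀.key > 19]
46. n0.depth = false  [A.cnt == true]
47. n0.wid = "qnp"  [f.wid ++ "p"]
48. n0.fin = 15  [15]
49. n0.sig = true  [a.idx or A.cnt]

29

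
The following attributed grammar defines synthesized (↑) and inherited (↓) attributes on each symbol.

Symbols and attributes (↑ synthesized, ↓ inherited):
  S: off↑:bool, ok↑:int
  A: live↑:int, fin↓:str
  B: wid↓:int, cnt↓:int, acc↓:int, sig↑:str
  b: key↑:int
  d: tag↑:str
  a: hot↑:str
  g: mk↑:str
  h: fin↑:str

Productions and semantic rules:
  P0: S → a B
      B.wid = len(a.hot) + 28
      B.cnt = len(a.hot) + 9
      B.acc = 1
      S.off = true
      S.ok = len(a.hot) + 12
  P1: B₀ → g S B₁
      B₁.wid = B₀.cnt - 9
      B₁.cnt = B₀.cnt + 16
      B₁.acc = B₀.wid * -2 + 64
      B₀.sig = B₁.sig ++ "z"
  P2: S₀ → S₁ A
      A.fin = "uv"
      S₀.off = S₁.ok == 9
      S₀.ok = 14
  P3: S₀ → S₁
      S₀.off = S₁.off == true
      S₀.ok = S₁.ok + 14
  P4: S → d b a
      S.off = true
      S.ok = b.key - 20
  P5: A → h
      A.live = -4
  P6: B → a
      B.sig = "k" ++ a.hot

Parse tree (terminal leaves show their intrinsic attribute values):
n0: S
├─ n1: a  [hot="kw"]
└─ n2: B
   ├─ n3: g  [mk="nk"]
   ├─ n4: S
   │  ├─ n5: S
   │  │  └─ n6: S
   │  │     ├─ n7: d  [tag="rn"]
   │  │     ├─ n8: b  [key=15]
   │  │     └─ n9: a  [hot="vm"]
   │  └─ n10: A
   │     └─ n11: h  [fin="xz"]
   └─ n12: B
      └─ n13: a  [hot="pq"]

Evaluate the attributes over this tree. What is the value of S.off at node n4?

true

1. n1.hot = "kw"  [terminal]
2. n2.wid = 30  [len(a.hot) + 28]
3. n2.cnt = 11  [len(a.hot) + 9]
4. n2.acc = 1  [1]
5. n3.mk = "nk"  [terminal]
6. n7.tag = "rn"  [terminal]
7. n8.key = 15  [terminal]
8. n9.hot = "vm"  [terminal]
9. n6.off = true  [true]
10. n6.ok = -5  [b.key - 20]
11. n5.off = true  [S₁.off == true]
12. n5.ok = 9  [S₁.ok + 14]
13. n10.fin = "uv"  ["uv"]
14. n11.fin = "xz"  [terminal]
15. n10.live = -4  [-4]
16. n4.off = true  [S₁.ok == 9]
17. n4.ok = 14  [14]
18. n12.wid = 2  [B₀.cnt - 9]
19. n12.cnt = 27  [B₀.cnt + 16]
20. n12.acc = 4  [B₀.wid * -2 + 64]
21. n13.hot = "pq"  [terminal]
22. n12.sig = "kpq"  ["k" ++ a.hot]
23. n2.sig = "kpqz"  [B₁.sig ++ "z"]
24. n0.off = true  [true]
25. n0.ok = 14  [len(a.hot) + 12]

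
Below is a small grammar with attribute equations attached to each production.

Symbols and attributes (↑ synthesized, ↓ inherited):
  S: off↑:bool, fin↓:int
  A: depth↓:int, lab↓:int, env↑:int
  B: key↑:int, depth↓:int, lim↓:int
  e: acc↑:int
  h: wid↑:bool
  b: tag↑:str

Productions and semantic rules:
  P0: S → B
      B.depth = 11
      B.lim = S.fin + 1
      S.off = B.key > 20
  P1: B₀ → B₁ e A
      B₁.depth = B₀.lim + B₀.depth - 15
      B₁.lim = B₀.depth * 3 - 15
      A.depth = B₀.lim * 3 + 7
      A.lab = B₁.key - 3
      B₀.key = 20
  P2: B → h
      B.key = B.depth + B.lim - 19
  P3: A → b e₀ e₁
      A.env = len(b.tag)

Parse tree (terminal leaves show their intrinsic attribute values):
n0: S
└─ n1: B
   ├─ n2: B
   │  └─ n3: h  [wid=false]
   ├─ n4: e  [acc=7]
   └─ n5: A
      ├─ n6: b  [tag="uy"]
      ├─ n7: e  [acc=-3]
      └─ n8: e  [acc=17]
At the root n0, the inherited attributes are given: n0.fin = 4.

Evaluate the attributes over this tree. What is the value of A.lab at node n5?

1. n0.fin = 4  [given at root]
2. n1.depth = 11  [11]
3. n1.lim = 5  [S.fin + 1]
4. n2.depth = 1  [B₀.lim + B₀.depth - 15]
5. n2.lim = 18  [B₀.depth * 3 - 15]
6. n3.wid = false  [terminal]
7. n2.key = 0  [B.depth + B.lim - 19]
8. n4.acc = 7  [terminal]
9. n5.depth = 22  [B₀.lim * 3 + 7]
10. n5.lab = -3  [B₁.key - 3]
11. n6.tag = "uy"  [terminal]
12. n7.acc = -3  [terminal]
13. n8.acc = 17  [terminal]
14. n5.env = 2  [len(b.tag)]
15. n1.key = 20  [20]
16. n0.off = false  [B.key > 20]

-3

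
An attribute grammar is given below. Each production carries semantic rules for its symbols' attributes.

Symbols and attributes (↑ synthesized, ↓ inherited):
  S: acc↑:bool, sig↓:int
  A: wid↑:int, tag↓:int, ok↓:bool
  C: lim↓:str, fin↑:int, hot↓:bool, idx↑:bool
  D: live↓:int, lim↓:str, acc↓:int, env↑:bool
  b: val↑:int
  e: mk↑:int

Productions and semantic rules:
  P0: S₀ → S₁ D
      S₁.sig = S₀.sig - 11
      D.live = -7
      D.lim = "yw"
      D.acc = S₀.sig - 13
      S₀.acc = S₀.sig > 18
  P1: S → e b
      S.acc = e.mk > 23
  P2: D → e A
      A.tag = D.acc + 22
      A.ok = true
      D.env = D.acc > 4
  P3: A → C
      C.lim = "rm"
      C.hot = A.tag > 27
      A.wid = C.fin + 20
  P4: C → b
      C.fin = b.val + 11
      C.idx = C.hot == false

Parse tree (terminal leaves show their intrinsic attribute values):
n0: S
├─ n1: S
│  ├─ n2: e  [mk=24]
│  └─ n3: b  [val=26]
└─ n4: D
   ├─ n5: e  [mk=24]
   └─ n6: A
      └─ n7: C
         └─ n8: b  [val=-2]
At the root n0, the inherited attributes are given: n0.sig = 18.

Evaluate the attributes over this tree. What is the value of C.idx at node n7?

1. n0.sig = 18  [given at root]
2. n1.sig = 7  [S₀.sig - 11]
3. n2.mk = 24  [terminal]
4. n3.val = 26  [terminal]
5. n1.acc = true  [e.mk > 23]
6. n4.live = -7  [-7]
7. n4.lim = "yw"  ["yw"]
8. n4.acc = 5  [S₀.sig - 13]
9. n5.mk = 24  [terminal]
10. n6.tag = 27  [D.acc + 22]
11. n6.ok = true  [true]
12. n7.lim = "rm"  ["rm"]
13. n7.hot = false  [A.tag > 27]
14. n8.val = -2  [terminal]
15. n7.fin = 9  [b.val + 11]
16. n7.idx = true  [C.hot == false]
17. n6.wid = 29  [C.fin + 20]
18. n4.env = true  [D.acc > 4]
19. n0.acc = false  [S₀.sig > 18]

true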